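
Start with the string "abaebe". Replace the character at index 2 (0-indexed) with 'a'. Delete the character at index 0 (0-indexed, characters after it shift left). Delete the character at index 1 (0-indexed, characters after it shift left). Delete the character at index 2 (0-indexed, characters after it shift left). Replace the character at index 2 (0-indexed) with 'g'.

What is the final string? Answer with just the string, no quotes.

Applying each edit step by step:
Start: "abaebe"
Op 1 (replace idx 2: 'a' -> 'a'): "abaebe" -> "abaebe"
Op 2 (delete idx 0 = 'a'): "abaebe" -> "baebe"
Op 3 (delete idx 1 = 'a'): "baebe" -> "bebe"
Op 4 (delete idx 2 = 'b'): "bebe" -> "bee"
Op 5 (replace idx 2: 'e' -> 'g'): "bee" -> "beg"

Answer: beg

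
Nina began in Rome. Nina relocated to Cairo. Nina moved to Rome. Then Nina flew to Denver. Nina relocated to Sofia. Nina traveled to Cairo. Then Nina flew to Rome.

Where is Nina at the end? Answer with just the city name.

Tracking Nina's location:
Start: Nina is in Rome.
After move 1: Rome -> Cairo. Nina is in Cairo.
After move 2: Cairo -> Rome. Nina is in Rome.
After move 3: Rome -> Denver. Nina is in Denver.
After move 4: Denver -> Sofia. Nina is in Sofia.
After move 5: Sofia -> Cairo. Nina is in Cairo.
After move 6: Cairo -> Rome. Nina is in Rome.

Answer: Rome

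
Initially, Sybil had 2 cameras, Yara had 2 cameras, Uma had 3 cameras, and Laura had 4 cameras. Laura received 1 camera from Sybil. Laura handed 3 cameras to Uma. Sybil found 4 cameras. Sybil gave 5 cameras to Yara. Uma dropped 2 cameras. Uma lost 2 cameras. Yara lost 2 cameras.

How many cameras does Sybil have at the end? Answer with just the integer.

Tracking counts step by step:
Start: Sybil=2, Yara=2, Uma=3, Laura=4
Event 1 (Sybil -> Laura, 1): Sybil: 2 -> 1, Laura: 4 -> 5. State: Sybil=1, Yara=2, Uma=3, Laura=5
Event 2 (Laura -> Uma, 3): Laura: 5 -> 2, Uma: 3 -> 6. State: Sybil=1, Yara=2, Uma=6, Laura=2
Event 3 (Sybil +4): Sybil: 1 -> 5. State: Sybil=5, Yara=2, Uma=6, Laura=2
Event 4 (Sybil -> Yara, 5): Sybil: 5 -> 0, Yara: 2 -> 7. State: Sybil=0, Yara=7, Uma=6, Laura=2
Event 5 (Uma -2): Uma: 6 -> 4. State: Sybil=0, Yara=7, Uma=4, Laura=2
Event 6 (Uma -2): Uma: 4 -> 2. State: Sybil=0, Yara=7, Uma=2, Laura=2
Event 7 (Yara -2): Yara: 7 -> 5. State: Sybil=0, Yara=5, Uma=2, Laura=2

Sybil's final count: 0

Answer: 0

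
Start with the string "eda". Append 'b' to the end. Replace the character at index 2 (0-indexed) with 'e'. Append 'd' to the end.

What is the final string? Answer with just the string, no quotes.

Answer: edebd

Derivation:
Applying each edit step by step:
Start: "eda"
Op 1 (append 'b'): "eda" -> "edab"
Op 2 (replace idx 2: 'a' -> 'e'): "edab" -> "edeb"
Op 3 (append 'd'): "edeb" -> "edebd"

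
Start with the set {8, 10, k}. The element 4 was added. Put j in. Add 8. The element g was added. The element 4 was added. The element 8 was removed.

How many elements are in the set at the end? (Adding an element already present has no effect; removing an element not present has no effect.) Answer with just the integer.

Tracking the set through each operation:
Start: {10, 8, k}
Event 1 (add 4): added. Set: {10, 4, 8, k}
Event 2 (add j): added. Set: {10, 4, 8, j, k}
Event 3 (add 8): already present, no change. Set: {10, 4, 8, j, k}
Event 4 (add g): added. Set: {10, 4, 8, g, j, k}
Event 5 (add 4): already present, no change. Set: {10, 4, 8, g, j, k}
Event 6 (remove 8): removed. Set: {10, 4, g, j, k}

Final set: {10, 4, g, j, k} (size 5)

Answer: 5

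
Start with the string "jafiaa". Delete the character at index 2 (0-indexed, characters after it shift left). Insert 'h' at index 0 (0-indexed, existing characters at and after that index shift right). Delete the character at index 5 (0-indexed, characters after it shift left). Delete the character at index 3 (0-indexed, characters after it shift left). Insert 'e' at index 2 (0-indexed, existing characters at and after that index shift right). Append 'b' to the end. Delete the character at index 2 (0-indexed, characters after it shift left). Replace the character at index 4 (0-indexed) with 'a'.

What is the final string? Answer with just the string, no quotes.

Applying each edit step by step:
Start: "jafiaa"
Op 1 (delete idx 2 = 'f'): "jafiaa" -> "jaiaa"
Op 2 (insert 'h' at idx 0): "jaiaa" -> "hjaiaa"
Op 3 (delete idx 5 = 'a'): "hjaiaa" -> "hjaia"
Op 4 (delete idx 3 = 'i'): "hjaia" -> "hjaa"
Op 5 (insert 'e' at idx 2): "hjaa" -> "hjeaa"
Op 6 (append 'b'): "hjeaa" -> "hjeaab"
Op 7 (delete idx 2 = 'e'): "hjeaab" -> "hjaab"
Op 8 (replace idx 4: 'b' -> 'a'): "hjaab" -> "hjaaa"

Answer: hjaaa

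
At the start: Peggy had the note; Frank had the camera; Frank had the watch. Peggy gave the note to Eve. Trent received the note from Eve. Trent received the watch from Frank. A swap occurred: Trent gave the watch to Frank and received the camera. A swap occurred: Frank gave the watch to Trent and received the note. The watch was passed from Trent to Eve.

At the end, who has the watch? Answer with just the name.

Tracking all object holders:
Start: note:Peggy, camera:Frank, watch:Frank
Event 1 (give note: Peggy -> Eve). State: note:Eve, camera:Frank, watch:Frank
Event 2 (give note: Eve -> Trent). State: note:Trent, camera:Frank, watch:Frank
Event 3 (give watch: Frank -> Trent). State: note:Trent, camera:Frank, watch:Trent
Event 4 (swap watch<->camera: now watch:Frank, camera:Trent). State: note:Trent, camera:Trent, watch:Frank
Event 5 (swap watch<->note: now watch:Trent, note:Frank). State: note:Frank, camera:Trent, watch:Trent
Event 6 (give watch: Trent -> Eve). State: note:Frank, camera:Trent, watch:Eve

Final state: note:Frank, camera:Trent, watch:Eve
The watch is held by Eve.

Answer: Eve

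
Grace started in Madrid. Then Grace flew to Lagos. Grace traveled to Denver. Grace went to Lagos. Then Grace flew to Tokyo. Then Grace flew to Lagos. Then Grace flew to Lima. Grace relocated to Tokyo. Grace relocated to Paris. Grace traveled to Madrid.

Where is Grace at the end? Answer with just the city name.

Answer: Madrid

Derivation:
Tracking Grace's location:
Start: Grace is in Madrid.
After move 1: Madrid -> Lagos. Grace is in Lagos.
After move 2: Lagos -> Denver. Grace is in Denver.
After move 3: Denver -> Lagos. Grace is in Lagos.
After move 4: Lagos -> Tokyo. Grace is in Tokyo.
After move 5: Tokyo -> Lagos. Grace is in Lagos.
After move 6: Lagos -> Lima. Grace is in Lima.
After move 7: Lima -> Tokyo. Grace is in Tokyo.
After move 8: Tokyo -> Paris. Grace is in Paris.
After move 9: Paris -> Madrid. Grace is in Madrid.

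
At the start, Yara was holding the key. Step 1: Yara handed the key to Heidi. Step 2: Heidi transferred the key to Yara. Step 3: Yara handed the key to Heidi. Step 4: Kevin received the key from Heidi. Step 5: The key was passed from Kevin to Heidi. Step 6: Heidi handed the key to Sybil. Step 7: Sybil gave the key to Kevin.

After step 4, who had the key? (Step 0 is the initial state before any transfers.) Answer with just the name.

Answer: Kevin

Derivation:
Tracking the key holder through step 4:
After step 0 (start): Yara
After step 1: Heidi
After step 2: Yara
After step 3: Heidi
After step 4: Kevin

At step 4, the holder is Kevin.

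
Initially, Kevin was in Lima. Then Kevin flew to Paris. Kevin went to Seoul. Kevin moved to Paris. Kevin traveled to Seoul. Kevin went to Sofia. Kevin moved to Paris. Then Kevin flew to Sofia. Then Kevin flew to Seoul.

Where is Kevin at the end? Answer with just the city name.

Answer: Seoul

Derivation:
Tracking Kevin's location:
Start: Kevin is in Lima.
After move 1: Lima -> Paris. Kevin is in Paris.
After move 2: Paris -> Seoul. Kevin is in Seoul.
After move 3: Seoul -> Paris. Kevin is in Paris.
After move 4: Paris -> Seoul. Kevin is in Seoul.
After move 5: Seoul -> Sofia. Kevin is in Sofia.
After move 6: Sofia -> Paris. Kevin is in Paris.
After move 7: Paris -> Sofia. Kevin is in Sofia.
After move 8: Sofia -> Seoul. Kevin is in Seoul.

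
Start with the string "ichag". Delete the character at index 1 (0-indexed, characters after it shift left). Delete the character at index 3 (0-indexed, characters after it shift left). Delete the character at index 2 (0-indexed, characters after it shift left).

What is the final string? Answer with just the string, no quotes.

Answer: ih

Derivation:
Applying each edit step by step:
Start: "ichag"
Op 1 (delete idx 1 = 'c'): "ichag" -> "ihag"
Op 2 (delete idx 3 = 'g'): "ihag" -> "iha"
Op 3 (delete idx 2 = 'a'): "iha" -> "ih"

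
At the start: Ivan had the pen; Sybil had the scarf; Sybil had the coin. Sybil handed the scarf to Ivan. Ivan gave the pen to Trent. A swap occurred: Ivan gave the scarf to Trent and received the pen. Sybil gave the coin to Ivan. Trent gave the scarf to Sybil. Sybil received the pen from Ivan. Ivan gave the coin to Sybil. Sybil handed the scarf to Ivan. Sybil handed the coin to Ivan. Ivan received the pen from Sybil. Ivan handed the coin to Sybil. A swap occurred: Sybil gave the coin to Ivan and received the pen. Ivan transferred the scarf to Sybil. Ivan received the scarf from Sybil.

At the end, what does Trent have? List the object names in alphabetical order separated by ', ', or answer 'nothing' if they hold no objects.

Answer: nothing

Derivation:
Tracking all object holders:
Start: pen:Ivan, scarf:Sybil, coin:Sybil
Event 1 (give scarf: Sybil -> Ivan). State: pen:Ivan, scarf:Ivan, coin:Sybil
Event 2 (give pen: Ivan -> Trent). State: pen:Trent, scarf:Ivan, coin:Sybil
Event 3 (swap scarf<->pen: now scarf:Trent, pen:Ivan). State: pen:Ivan, scarf:Trent, coin:Sybil
Event 4 (give coin: Sybil -> Ivan). State: pen:Ivan, scarf:Trent, coin:Ivan
Event 5 (give scarf: Trent -> Sybil). State: pen:Ivan, scarf:Sybil, coin:Ivan
Event 6 (give pen: Ivan -> Sybil). State: pen:Sybil, scarf:Sybil, coin:Ivan
Event 7 (give coin: Ivan -> Sybil). State: pen:Sybil, scarf:Sybil, coin:Sybil
Event 8 (give scarf: Sybil -> Ivan). State: pen:Sybil, scarf:Ivan, coin:Sybil
Event 9 (give coin: Sybil -> Ivan). State: pen:Sybil, scarf:Ivan, coin:Ivan
Event 10 (give pen: Sybil -> Ivan). State: pen:Ivan, scarf:Ivan, coin:Ivan
Event 11 (give coin: Ivan -> Sybil). State: pen:Ivan, scarf:Ivan, coin:Sybil
Event 12 (swap coin<->pen: now coin:Ivan, pen:Sybil). State: pen:Sybil, scarf:Ivan, coin:Ivan
Event 13 (give scarf: Ivan -> Sybil). State: pen:Sybil, scarf:Sybil, coin:Ivan
Event 14 (give scarf: Sybil -> Ivan). State: pen:Sybil, scarf:Ivan, coin:Ivan

Final state: pen:Sybil, scarf:Ivan, coin:Ivan
Trent holds: (nothing).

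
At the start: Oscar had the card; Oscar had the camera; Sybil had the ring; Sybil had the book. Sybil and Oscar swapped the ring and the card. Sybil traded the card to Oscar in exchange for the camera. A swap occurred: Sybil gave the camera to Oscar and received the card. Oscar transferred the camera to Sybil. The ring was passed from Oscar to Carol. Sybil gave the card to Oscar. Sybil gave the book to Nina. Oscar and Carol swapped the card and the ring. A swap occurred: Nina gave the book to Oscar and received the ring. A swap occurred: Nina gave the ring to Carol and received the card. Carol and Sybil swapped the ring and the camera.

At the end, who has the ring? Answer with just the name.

Tracking all object holders:
Start: card:Oscar, camera:Oscar, ring:Sybil, book:Sybil
Event 1 (swap ring<->card: now ring:Oscar, card:Sybil). State: card:Sybil, camera:Oscar, ring:Oscar, book:Sybil
Event 2 (swap card<->camera: now card:Oscar, camera:Sybil). State: card:Oscar, camera:Sybil, ring:Oscar, book:Sybil
Event 3 (swap camera<->card: now camera:Oscar, card:Sybil). State: card:Sybil, camera:Oscar, ring:Oscar, book:Sybil
Event 4 (give camera: Oscar -> Sybil). State: card:Sybil, camera:Sybil, ring:Oscar, book:Sybil
Event 5 (give ring: Oscar -> Carol). State: card:Sybil, camera:Sybil, ring:Carol, book:Sybil
Event 6 (give card: Sybil -> Oscar). State: card:Oscar, camera:Sybil, ring:Carol, book:Sybil
Event 7 (give book: Sybil -> Nina). State: card:Oscar, camera:Sybil, ring:Carol, book:Nina
Event 8 (swap card<->ring: now card:Carol, ring:Oscar). State: card:Carol, camera:Sybil, ring:Oscar, book:Nina
Event 9 (swap book<->ring: now book:Oscar, ring:Nina). State: card:Carol, camera:Sybil, ring:Nina, book:Oscar
Event 10 (swap ring<->card: now ring:Carol, card:Nina). State: card:Nina, camera:Sybil, ring:Carol, book:Oscar
Event 11 (swap ring<->camera: now ring:Sybil, camera:Carol). State: card:Nina, camera:Carol, ring:Sybil, book:Oscar

Final state: card:Nina, camera:Carol, ring:Sybil, book:Oscar
The ring is held by Sybil.

Answer: Sybil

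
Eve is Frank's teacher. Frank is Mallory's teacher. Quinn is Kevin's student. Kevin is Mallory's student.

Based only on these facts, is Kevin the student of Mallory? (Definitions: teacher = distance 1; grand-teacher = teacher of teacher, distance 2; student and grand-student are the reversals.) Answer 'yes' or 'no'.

Reconstructing the teacher chain from the given facts:
  Eve -> Frank -> Mallory -> Kevin -> Quinn
(each arrow means 'teacher of the next')
Positions in the chain (0 = top):
  position of Eve: 0
  position of Frank: 1
  position of Mallory: 2
  position of Kevin: 3
  position of Quinn: 4

Kevin is at position 3, Mallory is at position 2; signed distance (j - i) = -1.
'student' requires j - i = -1. Actual distance is -1, so the relation HOLDS.

Answer: yes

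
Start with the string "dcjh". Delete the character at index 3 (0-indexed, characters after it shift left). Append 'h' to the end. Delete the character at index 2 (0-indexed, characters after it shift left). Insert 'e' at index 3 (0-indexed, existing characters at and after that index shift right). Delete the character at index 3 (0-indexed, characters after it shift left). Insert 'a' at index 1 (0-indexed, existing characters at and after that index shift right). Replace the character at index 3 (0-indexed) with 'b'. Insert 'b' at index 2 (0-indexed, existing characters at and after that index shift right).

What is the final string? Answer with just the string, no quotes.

Answer: dabcb

Derivation:
Applying each edit step by step:
Start: "dcjh"
Op 1 (delete idx 3 = 'h'): "dcjh" -> "dcj"
Op 2 (append 'h'): "dcj" -> "dcjh"
Op 3 (delete idx 2 = 'j'): "dcjh" -> "dch"
Op 4 (insert 'e' at idx 3): "dch" -> "dche"
Op 5 (delete idx 3 = 'e'): "dche" -> "dch"
Op 6 (insert 'a' at idx 1): "dch" -> "dach"
Op 7 (replace idx 3: 'h' -> 'b'): "dach" -> "dacb"
Op 8 (insert 'b' at idx 2): "dacb" -> "dabcb"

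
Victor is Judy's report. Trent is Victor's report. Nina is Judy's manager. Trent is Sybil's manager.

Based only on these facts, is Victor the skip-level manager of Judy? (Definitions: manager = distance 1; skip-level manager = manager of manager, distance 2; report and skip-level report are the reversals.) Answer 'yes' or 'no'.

Answer: no

Derivation:
Reconstructing the manager chain from the given facts:
  Nina -> Judy -> Victor -> Trent -> Sybil
(each arrow means 'manager of the next')
Positions in the chain (0 = top):
  position of Nina: 0
  position of Judy: 1
  position of Victor: 2
  position of Trent: 3
  position of Sybil: 4

Victor is at position 2, Judy is at position 1; signed distance (j - i) = -1.
'skip-level manager' requires j - i = 2. Actual distance is -1, so the relation does NOT hold.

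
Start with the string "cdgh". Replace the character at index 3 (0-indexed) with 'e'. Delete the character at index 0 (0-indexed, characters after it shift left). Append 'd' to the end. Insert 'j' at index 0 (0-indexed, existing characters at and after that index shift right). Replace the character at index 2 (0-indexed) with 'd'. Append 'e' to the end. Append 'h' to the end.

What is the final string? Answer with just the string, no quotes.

Answer: jddedeh

Derivation:
Applying each edit step by step:
Start: "cdgh"
Op 1 (replace idx 3: 'h' -> 'e'): "cdgh" -> "cdge"
Op 2 (delete idx 0 = 'c'): "cdge" -> "dge"
Op 3 (append 'd'): "dge" -> "dged"
Op 4 (insert 'j' at idx 0): "dged" -> "jdged"
Op 5 (replace idx 2: 'g' -> 'd'): "jdged" -> "jdded"
Op 6 (append 'e'): "jdded" -> "jddede"
Op 7 (append 'h'): "jddede" -> "jddedeh"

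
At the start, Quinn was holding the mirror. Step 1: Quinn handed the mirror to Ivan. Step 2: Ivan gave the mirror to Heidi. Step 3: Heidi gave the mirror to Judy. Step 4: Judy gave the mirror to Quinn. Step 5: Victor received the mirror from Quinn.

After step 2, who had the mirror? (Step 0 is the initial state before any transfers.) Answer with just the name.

Answer: Heidi

Derivation:
Tracking the mirror holder through step 2:
After step 0 (start): Quinn
After step 1: Ivan
After step 2: Heidi

At step 2, the holder is Heidi.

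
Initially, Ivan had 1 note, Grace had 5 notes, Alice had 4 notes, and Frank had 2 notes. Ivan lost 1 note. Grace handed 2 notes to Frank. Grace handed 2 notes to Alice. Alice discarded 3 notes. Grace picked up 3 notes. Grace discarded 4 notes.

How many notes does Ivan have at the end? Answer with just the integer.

Answer: 0

Derivation:
Tracking counts step by step:
Start: Ivan=1, Grace=5, Alice=4, Frank=2
Event 1 (Ivan -1): Ivan: 1 -> 0. State: Ivan=0, Grace=5, Alice=4, Frank=2
Event 2 (Grace -> Frank, 2): Grace: 5 -> 3, Frank: 2 -> 4. State: Ivan=0, Grace=3, Alice=4, Frank=4
Event 3 (Grace -> Alice, 2): Grace: 3 -> 1, Alice: 4 -> 6. State: Ivan=0, Grace=1, Alice=6, Frank=4
Event 4 (Alice -3): Alice: 6 -> 3. State: Ivan=0, Grace=1, Alice=3, Frank=4
Event 5 (Grace +3): Grace: 1 -> 4. State: Ivan=0, Grace=4, Alice=3, Frank=4
Event 6 (Grace -4): Grace: 4 -> 0. State: Ivan=0, Grace=0, Alice=3, Frank=4

Ivan's final count: 0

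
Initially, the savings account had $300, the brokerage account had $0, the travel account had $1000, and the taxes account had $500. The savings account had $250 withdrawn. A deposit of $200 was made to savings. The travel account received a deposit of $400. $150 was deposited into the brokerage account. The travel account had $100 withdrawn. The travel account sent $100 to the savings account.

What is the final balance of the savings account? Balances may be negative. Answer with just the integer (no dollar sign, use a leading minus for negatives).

Tracking account balances step by step:
Start: savings=300, brokerage=0, travel=1000, taxes=500
Event 1 (withdraw 250 from savings): savings: 300 - 250 = 50. Balances: savings=50, brokerage=0, travel=1000, taxes=500
Event 2 (deposit 200 to savings): savings: 50 + 200 = 250. Balances: savings=250, brokerage=0, travel=1000, taxes=500
Event 3 (deposit 400 to travel): travel: 1000 + 400 = 1400. Balances: savings=250, brokerage=0, travel=1400, taxes=500
Event 4 (deposit 150 to brokerage): brokerage: 0 + 150 = 150. Balances: savings=250, brokerage=150, travel=1400, taxes=500
Event 5 (withdraw 100 from travel): travel: 1400 - 100 = 1300. Balances: savings=250, brokerage=150, travel=1300, taxes=500
Event 6 (transfer 100 travel -> savings): travel: 1300 - 100 = 1200, savings: 250 + 100 = 350. Balances: savings=350, brokerage=150, travel=1200, taxes=500

Final balance of savings: 350

Answer: 350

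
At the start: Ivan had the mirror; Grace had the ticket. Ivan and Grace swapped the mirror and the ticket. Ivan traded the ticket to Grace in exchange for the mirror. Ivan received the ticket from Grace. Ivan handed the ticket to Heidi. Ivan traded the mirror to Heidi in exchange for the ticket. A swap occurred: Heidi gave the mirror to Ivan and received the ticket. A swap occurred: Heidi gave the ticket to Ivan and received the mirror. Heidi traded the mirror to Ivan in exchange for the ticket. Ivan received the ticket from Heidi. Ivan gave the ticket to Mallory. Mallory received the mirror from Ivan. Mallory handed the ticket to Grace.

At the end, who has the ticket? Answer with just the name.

Answer: Grace

Derivation:
Tracking all object holders:
Start: mirror:Ivan, ticket:Grace
Event 1 (swap mirror<->ticket: now mirror:Grace, ticket:Ivan). State: mirror:Grace, ticket:Ivan
Event 2 (swap ticket<->mirror: now ticket:Grace, mirror:Ivan). State: mirror:Ivan, ticket:Grace
Event 3 (give ticket: Grace -> Ivan). State: mirror:Ivan, ticket:Ivan
Event 4 (give ticket: Ivan -> Heidi). State: mirror:Ivan, ticket:Heidi
Event 5 (swap mirror<->ticket: now mirror:Heidi, ticket:Ivan). State: mirror:Heidi, ticket:Ivan
Event 6 (swap mirror<->ticket: now mirror:Ivan, ticket:Heidi). State: mirror:Ivan, ticket:Heidi
Event 7 (swap ticket<->mirror: now ticket:Ivan, mirror:Heidi). State: mirror:Heidi, ticket:Ivan
Event 8 (swap mirror<->ticket: now mirror:Ivan, ticket:Heidi). State: mirror:Ivan, ticket:Heidi
Event 9 (give ticket: Heidi -> Ivan). State: mirror:Ivan, ticket:Ivan
Event 10 (give ticket: Ivan -> Mallory). State: mirror:Ivan, ticket:Mallory
Event 11 (give mirror: Ivan -> Mallory). State: mirror:Mallory, ticket:Mallory
Event 12 (give ticket: Mallory -> Grace). State: mirror:Mallory, ticket:Grace

Final state: mirror:Mallory, ticket:Grace
The ticket is held by Grace.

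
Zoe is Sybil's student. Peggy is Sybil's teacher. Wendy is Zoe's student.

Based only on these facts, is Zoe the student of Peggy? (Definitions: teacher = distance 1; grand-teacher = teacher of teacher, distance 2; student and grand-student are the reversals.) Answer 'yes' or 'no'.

Reconstructing the teacher chain from the given facts:
  Peggy -> Sybil -> Zoe -> Wendy
(each arrow means 'teacher of the next')
Positions in the chain (0 = top):
  position of Peggy: 0
  position of Sybil: 1
  position of Zoe: 2
  position of Wendy: 3

Zoe is at position 2, Peggy is at position 0; signed distance (j - i) = -2.
'student' requires j - i = -1. Actual distance is -2, so the relation does NOT hold.

Answer: no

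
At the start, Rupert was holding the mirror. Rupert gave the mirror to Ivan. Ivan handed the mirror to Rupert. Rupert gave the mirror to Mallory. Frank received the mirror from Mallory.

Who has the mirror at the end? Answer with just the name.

Tracking the mirror through each event:
Start: Rupert has the mirror.
After event 1: Ivan has the mirror.
After event 2: Rupert has the mirror.
After event 3: Mallory has the mirror.
After event 4: Frank has the mirror.

Answer: Frank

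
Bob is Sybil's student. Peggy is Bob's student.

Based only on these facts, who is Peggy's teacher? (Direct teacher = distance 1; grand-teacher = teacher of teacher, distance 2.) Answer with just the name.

Answer: Bob

Derivation:
Reconstructing the teacher chain from the given facts:
  Sybil -> Bob -> Peggy
(each arrow means 'teacher of the next')
Positions in the chain (0 = top):
  position of Sybil: 0
  position of Bob: 1
  position of Peggy: 2

Peggy is at position 2; the teacher is 1 step up the chain, i.e. position 1: Bob.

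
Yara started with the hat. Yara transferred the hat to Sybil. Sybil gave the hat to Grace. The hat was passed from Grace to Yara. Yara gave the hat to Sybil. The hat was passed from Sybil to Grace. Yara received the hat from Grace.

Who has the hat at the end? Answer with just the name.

Tracking the hat through each event:
Start: Yara has the hat.
After event 1: Sybil has the hat.
After event 2: Grace has the hat.
After event 3: Yara has the hat.
After event 4: Sybil has the hat.
After event 5: Grace has the hat.
After event 6: Yara has the hat.

Answer: Yara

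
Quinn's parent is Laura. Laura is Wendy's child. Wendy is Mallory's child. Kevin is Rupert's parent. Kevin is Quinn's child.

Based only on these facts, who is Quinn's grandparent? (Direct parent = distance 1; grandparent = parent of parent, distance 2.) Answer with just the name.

Answer: Wendy

Derivation:
Reconstructing the parent chain from the given facts:
  Mallory -> Wendy -> Laura -> Quinn -> Kevin -> Rupert
(each arrow means 'parent of the next')
Positions in the chain (0 = top):
  position of Mallory: 0
  position of Wendy: 1
  position of Laura: 2
  position of Quinn: 3
  position of Kevin: 4
  position of Rupert: 5

Quinn is at position 3; the grandparent is 2 steps up the chain, i.e. position 1: Wendy.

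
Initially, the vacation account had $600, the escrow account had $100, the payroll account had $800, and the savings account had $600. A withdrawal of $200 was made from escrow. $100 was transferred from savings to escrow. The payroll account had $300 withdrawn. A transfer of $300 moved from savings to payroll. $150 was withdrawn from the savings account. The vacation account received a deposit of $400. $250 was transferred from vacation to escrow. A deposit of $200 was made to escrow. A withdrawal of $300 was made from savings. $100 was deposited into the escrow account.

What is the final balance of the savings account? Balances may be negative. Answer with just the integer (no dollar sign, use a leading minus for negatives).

Answer: -250

Derivation:
Tracking account balances step by step:
Start: vacation=600, escrow=100, payroll=800, savings=600
Event 1 (withdraw 200 from escrow): escrow: 100 - 200 = -100. Balances: vacation=600, escrow=-100, payroll=800, savings=600
Event 2 (transfer 100 savings -> escrow): savings: 600 - 100 = 500, escrow: -100 + 100 = 0. Balances: vacation=600, escrow=0, payroll=800, savings=500
Event 3 (withdraw 300 from payroll): payroll: 800 - 300 = 500. Balances: vacation=600, escrow=0, payroll=500, savings=500
Event 4 (transfer 300 savings -> payroll): savings: 500 - 300 = 200, payroll: 500 + 300 = 800. Balances: vacation=600, escrow=0, payroll=800, savings=200
Event 5 (withdraw 150 from savings): savings: 200 - 150 = 50. Balances: vacation=600, escrow=0, payroll=800, savings=50
Event 6 (deposit 400 to vacation): vacation: 600 + 400 = 1000. Balances: vacation=1000, escrow=0, payroll=800, savings=50
Event 7 (transfer 250 vacation -> escrow): vacation: 1000 - 250 = 750, escrow: 0 + 250 = 250. Balances: vacation=750, escrow=250, payroll=800, savings=50
Event 8 (deposit 200 to escrow): escrow: 250 + 200 = 450. Balances: vacation=750, escrow=450, payroll=800, savings=50
Event 9 (withdraw 300 from savings): savings: 50 - 300 = -250. Balances: vacation=750, escrow=450, payroll=800, savings=-250
Event 10 (deposit 100 to escrow): escrow: 450 + 100 = 550. Balances: vacation=750, escrow=550, payroll=800, savings=-250

Final balance of savings: -250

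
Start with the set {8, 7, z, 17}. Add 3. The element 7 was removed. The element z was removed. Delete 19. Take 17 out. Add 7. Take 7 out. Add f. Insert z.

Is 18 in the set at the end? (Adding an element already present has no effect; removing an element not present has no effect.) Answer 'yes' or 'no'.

Answer: no

Derivation:
Tracking the set through each operation:
Start: {17, 7, 8, z}
Event 1 (add 3): added. Set: {17, 3, 7, 8, z}
Event 2 (remove 7): removed. Set: {17, 3, 8, z}
Event 3 (remove z): removed. Set: {17, 3, 8}
Event 4 (remove 19): not present, no change. Set: {17, 3, 8}
Event 5 (remove 17): removed. Set: {3, 8}
Event 6 (add 7): added. Set: {3, 7, 8}
Event 7 (remove 7): removed. Set: {3, 8}
Event 8 (add f): added. Set: {3, 8, f}
Event 9 (add z): added. Set: {3, 8, f, z}

Final set: {3, 8, f, z} (size 4)
18 is NOT in the final set.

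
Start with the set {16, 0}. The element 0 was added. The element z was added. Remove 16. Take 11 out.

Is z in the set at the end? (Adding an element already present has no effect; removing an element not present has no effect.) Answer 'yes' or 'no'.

Answer: yes

Derivation:
Tracking the set through each operation:
Start: {0, 16}
Event 1 (add 0): already present, no change. Set: {0, 16}
Event 2 (add z): added. Set: {0, 16, z}
Event 3 (remove 16): removed. Set: {0, z}
Event 4 (remove 11): not present, no change. Set: {0, z}

Final set: {0, z} (size 2)
z is in the final set.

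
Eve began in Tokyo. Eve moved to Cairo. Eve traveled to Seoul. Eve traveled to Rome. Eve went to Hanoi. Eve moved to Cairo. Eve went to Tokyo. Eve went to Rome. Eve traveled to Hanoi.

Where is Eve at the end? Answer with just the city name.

Answer: Hanoi

Derivation:
Tracking Eve's location:
Start: Eve is in Tokyo.
After move 1: Tokyo -> Cairo. Eve is in Cairo.
After move 2: Cairo -> Seoul. Eve is in Seoul.
After move 3: Seoul -> Rome. Eve is in Rome.
After move 4: Rome -> Hanoi. Eve is in Hanoi.
After move 5: Hanoi -> Cairo. Eve is in Cairo.
After move 6: Cairo -> Tokyo. Eve is in Tokyo.
After move 7: Tokyo -> Rome. Eve is in Rome.
After move 8: Rome -> Hanoi. Eve is in Hanoi.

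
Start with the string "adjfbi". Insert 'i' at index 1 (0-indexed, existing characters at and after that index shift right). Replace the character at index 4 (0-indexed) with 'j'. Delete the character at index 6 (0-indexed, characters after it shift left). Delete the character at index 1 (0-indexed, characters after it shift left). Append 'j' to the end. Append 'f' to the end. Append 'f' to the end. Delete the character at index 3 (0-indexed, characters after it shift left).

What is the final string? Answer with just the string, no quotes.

Applying each edit step by step:
Start: "adjfbi"
Op 1 (insert 'i' at idx 1): "adjfbi" -> "aidjfbi"
Op 2 (replace idx 4: 'f' -> 'j'): "aidjfbi" -> "aidjjbi"
Op 3 (delete idx 6 = 'i'): "aidjjbi" -> "aidjjb"
Op 4 (delete idx 1 = 'i'): "aidjjb" -> "adjjb"
Op 5 (append 'j'): "adjjb" -> "adjjbj"
Op 6 (append 'f'): "adjjbj" -> "adjjbjf"
Op 7 (append 'f'): "adjjbjf" -> "adjjbjff"
Op 8 (delete idx 3 = 'j'): "adjjbjff" -> "adjbjff"

Answer: adjbjff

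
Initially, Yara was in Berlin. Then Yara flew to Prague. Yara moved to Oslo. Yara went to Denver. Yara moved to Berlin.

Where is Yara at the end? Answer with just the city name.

Tracking Yara's location:
Start: Yara is in Berlin.
After move 1: Berlin -> Prague. Yara is in Prague.
After move 2: Prague -> Oslo. Yara is in Oslo.
After move 3: Oslo -> Denver. Yara is in Denver.
After move 4: Denver -> Berlin. Yara is in Berlin.

Answer: Berlin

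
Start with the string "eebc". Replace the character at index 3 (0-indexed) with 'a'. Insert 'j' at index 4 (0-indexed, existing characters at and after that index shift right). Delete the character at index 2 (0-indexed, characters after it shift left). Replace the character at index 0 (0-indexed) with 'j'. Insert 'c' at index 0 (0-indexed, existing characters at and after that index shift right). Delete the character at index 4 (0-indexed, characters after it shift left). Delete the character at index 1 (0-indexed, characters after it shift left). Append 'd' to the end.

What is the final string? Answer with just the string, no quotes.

Answer: cead

Derivation:
Applying each edit step by step:
Start: "eebc"
Op 1 (replace idx 3: 'c' -> 'a'): "eebc" -> "eeba"
Op 2 (insert 'j' at idx 4): "eeba" -> "eebaj"
Op 3 (delete idx 2 = 'b'): "eebaj" -> "eeaj"
Op 4 (replace idx 0: 'e' -> 'j'): "eeaj" -> "jeaj"
Op 5 (insert 'c' at idx 0): "jeaj" -> "cjeaj"
Op 6 (delete idx 4 = 'j'): "cjeaj" -> "cjea"
Op 7 (delete idx 1 = 'j'): "cjea" -> "cea"
Op 8 (append 'd'): "cea" -> "cead"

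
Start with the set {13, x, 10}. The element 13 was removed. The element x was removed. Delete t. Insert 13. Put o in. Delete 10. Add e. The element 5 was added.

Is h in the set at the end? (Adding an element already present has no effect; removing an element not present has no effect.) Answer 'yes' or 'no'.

Answer: no

Derivation:
Tracking the set through each operation:
Start: {10, 13, x}
Event 1 (remove 13): removed. Set: {10, x}
Event 2 (remove x): removed. Set: {10}
Event 3 (remove t): not present, no change. Set: {10}
Event 4 (add 13): added. Set: {10, 13}
Event 5 (add o): added. Set: {10, 13, o}
Event 6 (remove 10): removed. Set: {13, o}
Event 7 (add e): added. Set: {13, e, o}
Event 8 (add 5): added. Set: {13, 5, e, o}

Final set: {13, 5, e, o} (size 4)
h is NOT in the final set.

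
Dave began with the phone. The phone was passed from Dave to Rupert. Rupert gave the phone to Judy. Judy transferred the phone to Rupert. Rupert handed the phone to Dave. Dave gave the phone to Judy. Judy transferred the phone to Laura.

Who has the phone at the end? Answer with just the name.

Answer: Laura

Derivation:
Tracking the phone through each event:
Start: Dave has the phone.
After event 1: Rupert has the phone.
After event 2: Judy has the phone.
After event 3: Rupert has the phone.
After event 4: Dave has the phone.
After event 5: Judy has the phone.
After event 6: Laura has the phone.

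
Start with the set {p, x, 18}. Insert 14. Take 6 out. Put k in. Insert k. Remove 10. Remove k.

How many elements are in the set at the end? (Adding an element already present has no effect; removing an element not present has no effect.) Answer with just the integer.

Tracking the set through each operation:
Start: {18, p, x}
Event 1 (add 14): added. Set: {14, 18, p, x}
Event 2 (remove 6): not present, no change. Set: {14, 18, p, x}
Event 3 (add k): added. Set: {14, 18, k, p, x}
Event 4 (add k): already present, no change. Set: {14, 18, k, p, x}
Event 5 (remove 10): not present, no change. Set: {14, 18, k, p, x}
Event 6 (remove k): removed. Set: {14, 18, p, x}

Final set: {14, 18, p, x} (size 4)

Answer: 4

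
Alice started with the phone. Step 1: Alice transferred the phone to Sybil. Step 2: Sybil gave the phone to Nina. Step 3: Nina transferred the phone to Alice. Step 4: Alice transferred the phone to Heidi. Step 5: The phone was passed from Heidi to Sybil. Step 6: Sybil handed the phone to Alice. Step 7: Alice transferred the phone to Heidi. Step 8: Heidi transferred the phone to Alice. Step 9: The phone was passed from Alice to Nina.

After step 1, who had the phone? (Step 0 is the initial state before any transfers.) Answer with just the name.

Answer: Sybil

Derivation:
Tracking the phone holder through step 1:
After step 0 (start): Alice
After step 1: Sybil

At step 1, the holder is Sybil.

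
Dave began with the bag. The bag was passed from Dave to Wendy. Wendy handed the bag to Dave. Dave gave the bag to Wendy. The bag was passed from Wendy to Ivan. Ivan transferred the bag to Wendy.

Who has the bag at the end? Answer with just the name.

Tracking the bag through each event:
Start: Dave has the bag.
After event 1: Wendy has the bag.
After event 2: Dave has the bag.
After event 3: Wendy has the bag.
After event 4: Ivan has the bag.
After event 5: Wendy has the bag.

Answer: Wendy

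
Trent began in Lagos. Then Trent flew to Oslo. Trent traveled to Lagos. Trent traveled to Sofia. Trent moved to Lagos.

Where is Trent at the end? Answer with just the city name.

Answer: Lagos

Derivation:
Tracking Trent's location:
Start: Trent is in Lagos.
After move 1: Lagos -> Oslo. Trent is in Oslo.
After move 2: Oslo -> Lagos. Trent is in Lagos.
After move 3: Lagos -> Sofia. Trent is in Sofia.
After move 4: Sofia -> Lagos. Trent is in Lagos.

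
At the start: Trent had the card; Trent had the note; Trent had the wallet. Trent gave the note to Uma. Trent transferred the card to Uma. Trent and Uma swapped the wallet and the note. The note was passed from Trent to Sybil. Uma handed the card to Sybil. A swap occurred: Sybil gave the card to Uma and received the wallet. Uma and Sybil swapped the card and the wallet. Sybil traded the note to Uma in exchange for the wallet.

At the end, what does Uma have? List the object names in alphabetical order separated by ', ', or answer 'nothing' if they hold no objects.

Answer: note

Derivation:
Tracking all object holders:
Start: card:Trent, note:Trent, wallet:Trent
Event 1 (give note: Trent -> Uma). State: card:Trent, note:Uma, wallet:Trent
Event 2 (give card: Trent -> Uma). State: card:Uma, note:Uma, wallet:Trent
Event 3 (swap wallet<->note: now wallet:Uma, note:Trent). State: card:Uma, note:Trent, wallet:Uma
Event 4 (give note: Trent -> Sybil). State: card:Uma, note:Sybil, wallet:Uma
Event 5 (give card: Uma -> Sybil). State: card:Sybil, note:Sybil, wallet:Uma
Event 6 (swap card<->wallet: now card:Uma, wallet:Sybil). State: card:Uma, note:Sybil, wallet:Sybil
Event 7 (swap card<->wallet: now card:Sybil, wallet:Uma). State: card:Sybil, note:Sybil, wallet:Uma
Event 8 (swap note<->wallet: now note:Uma, wallet:Sybil). State: card:Sybil, note:Uma, wallet:Sybil

Final state: card:Sybil, note:Uma, wallet:Sybil
Uma holds: note.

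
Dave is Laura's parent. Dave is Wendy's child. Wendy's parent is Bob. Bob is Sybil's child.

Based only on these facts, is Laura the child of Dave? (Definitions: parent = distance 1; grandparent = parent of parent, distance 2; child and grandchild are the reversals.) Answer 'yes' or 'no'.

Reconstructing the parent chain from the given facts:
  Sybil -> Bob -> Wendy -> Dave -> Laura
(each arrow means 'parent of the next')
Positions in the chain (0 = top):
  position of Sybil: 0
  position of Bob: 1
  position of Wendy: 2
  position of Dave: 3
  position of Laura: 4

Laura is at position 4, Dave is at position 3; signed distance (j - i) = -1.
'child' requires j - i = -1. Actual distance is -1, so the relation HOLDS.

Answer: yes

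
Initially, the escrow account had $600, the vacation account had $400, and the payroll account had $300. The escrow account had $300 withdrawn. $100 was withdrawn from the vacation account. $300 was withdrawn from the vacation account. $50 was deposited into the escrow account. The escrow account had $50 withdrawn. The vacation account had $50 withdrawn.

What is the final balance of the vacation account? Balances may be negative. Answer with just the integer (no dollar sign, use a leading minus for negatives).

Answer: -50

Derivation:
Tracking account balances step by step:
Start: escrow=600, vacation=400, payroll=300
Event 1 (withdraw 300 from escrow): escrow: 600 - 300 = 300. Balances: escrow=300, vacation=400, payroll=300
Event 2 (withdraw 100 from vacation): vacation: 400 - 100 = 300. Balances: escrow=300, vacation=300, payroll=300
Event 3 (withdraw 300 from vacation): vacation: 300 - 300 = 0. Balances: escrow=300, vacation=0, payroll=300
Event 4 (deposit 50 to escrow): escrow: 300 + 50 = 350. Balances: escrow=350, vacation=0, payroll=300
Event 5 (withdraw 50 from escrow): escrow: 350 - 50 = 300. Balances: escrow=300, vacation=0, payroll=300
Event 6 (withdraw 50 from vacation): vacation: 0 - 50 = -50. Balances: escrow=300, vacation=-50, payroll=300

Final balance of vacation: -50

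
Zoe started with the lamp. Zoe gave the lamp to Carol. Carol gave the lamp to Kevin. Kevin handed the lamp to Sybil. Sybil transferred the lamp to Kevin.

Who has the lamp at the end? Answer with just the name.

Answer: Kevin

Derivation:
Tracking the lamp through each event:
Start: Zoe has the lamp.
After event 1: Carol has the lamp.
After event 2: Kevin has the lamp.
After event 3: Sybil has the lamp.
After event 4: Kevin has the lamp.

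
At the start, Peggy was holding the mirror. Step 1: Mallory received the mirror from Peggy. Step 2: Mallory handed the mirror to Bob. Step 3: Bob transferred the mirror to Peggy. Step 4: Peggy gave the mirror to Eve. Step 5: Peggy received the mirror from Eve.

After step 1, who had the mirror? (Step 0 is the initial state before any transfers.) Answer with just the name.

Tracking the mirror holder through step 1:
After step 0 (start): Peggy
After step 1: Mallory

At step 1, the holder is Mallory.

Answer: Mallory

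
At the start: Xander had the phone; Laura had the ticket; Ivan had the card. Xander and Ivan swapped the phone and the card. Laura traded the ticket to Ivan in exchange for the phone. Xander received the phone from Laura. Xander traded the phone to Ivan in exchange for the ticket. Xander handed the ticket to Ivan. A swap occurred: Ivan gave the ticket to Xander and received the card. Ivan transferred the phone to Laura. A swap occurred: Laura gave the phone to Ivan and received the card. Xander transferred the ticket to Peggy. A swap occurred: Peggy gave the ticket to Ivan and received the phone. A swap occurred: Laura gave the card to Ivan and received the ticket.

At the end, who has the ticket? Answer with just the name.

Answer: Laura

Derivation:
Tracking all object holders:
Start: phone:Xander, ticket:Laura, card:Ivan
Event 1 (swap phone<->card: now phone:Ivan, card:Xander). State: phone:Ivan, ticket:Laura, card:Xander
Event 2 (swap ticket<->phone: now ticket:Ivan, phone:Laura). State: phone:Laura, ticket:Ivan, card:Xander
Event 3 (give phone: Laura -> Xander). State: phone:Xander, ticket:Ivan, card:Xander
Event 4 (swap phone<->ticket: now phone:Ivan, ticket:Xander). State: phone:Ivan, ticket:Xander, card:Xander
Event 5 (give ticket: Xander -> Ivan). State: phone:Ivan, ticket:Ivan, card:Xander
Event 6 (swap ticket<->card: now ticket:Xander, card:Ivan). State: phone:Ivan, ticket:Xander, card:Ivan
Event 7 (give phone: Ivan -> Laura). State: phone:Laura, ticket:Xander, card:Ivan
Event 8 (swap phone<->card: now phone:Ivan, card:Laura). State: phone:Ivan, ticket:Xander, card:Laura
Event 9 (give ticket: Xander -> Peggy). State: phone:Ivan, ticket:Peggy, card:Laura
Event 10 (swap ticket<->phone: now ticket:Ivan, phone:Peggy). State: phone:Peggy, ticket:Ivan, card:Laura
Event 11 (swap card<->ticket: now card:Ivan, ticket:Laura). State: phone:Peggy, ticket:Laura, card:Ivan

Final state: phone:Peggy, ticket:Laura, card:Ivan
The ticket is held by Laura.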